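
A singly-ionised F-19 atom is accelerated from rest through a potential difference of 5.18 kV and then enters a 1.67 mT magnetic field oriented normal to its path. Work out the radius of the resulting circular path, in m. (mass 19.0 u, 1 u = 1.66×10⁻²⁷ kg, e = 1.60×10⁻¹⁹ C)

The kinetic energy gained is K = qV = (1×1.60×10^-19)(5180) = 8.29×10^-16 J.
v = √(2K/m) = 2.29×10^5 m/s.
r = mv/(qB) = (3.15×10^-26)(2.29×10^5) / [(1×1.60×10^-19)(1.67×10^-3)] = 27.1 m.

r ≈ 27.1 m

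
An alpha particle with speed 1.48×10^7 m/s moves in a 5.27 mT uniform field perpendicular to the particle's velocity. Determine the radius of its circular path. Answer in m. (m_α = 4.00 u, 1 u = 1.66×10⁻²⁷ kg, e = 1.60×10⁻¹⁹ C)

r ≈ 58.3 m

The magnetic force provides the centripetal force: qvB = mv²/r, so r = mv/(qB).
r = (6.64×10^-27 kg)(1.48×10^7 m/s) / [(2×1.60×10^-19 C)(5.27×10^-3 T)] = 58.3 m.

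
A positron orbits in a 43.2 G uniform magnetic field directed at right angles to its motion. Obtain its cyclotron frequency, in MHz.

f ≈ 121 MHz

f = qB/(2πm) = (1×1.60×10^-19)(4.32×10^-3) / [2π(9.11×10^-31)] = 1.21×10^8 Hz.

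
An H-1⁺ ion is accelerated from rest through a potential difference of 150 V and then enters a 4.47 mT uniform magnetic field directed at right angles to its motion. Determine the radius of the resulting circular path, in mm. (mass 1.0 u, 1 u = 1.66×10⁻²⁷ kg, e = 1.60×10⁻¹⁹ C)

r ≈ 395 mm

The kinetic energy gained is K = qV = (1×1.60×10^-19)(150) = 2.40×10^-17 J.
v = √(2K/m) = 1.70×10^5 m/s.
r = mv/(qB) = (1.66×10^-27)(1.70×10^5) / [(1×1.60×10^-19)(4.47×10^-3)] = 0.395 m.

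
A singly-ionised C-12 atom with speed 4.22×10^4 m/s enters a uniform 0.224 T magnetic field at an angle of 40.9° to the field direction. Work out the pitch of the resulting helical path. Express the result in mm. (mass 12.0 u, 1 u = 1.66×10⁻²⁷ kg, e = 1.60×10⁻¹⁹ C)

The velocity component along B is v∥ = v cos40.9° = 3.19×10^4 m/s.
The cyclotron period T = 2πm/(qB) = 3.49×10^-6 s is set by m, q, B alone.
Pitch = v∥·T = (3.19×10^4)(3.49×10^-6) = 0.111 m.

pitch ≈ 111 mm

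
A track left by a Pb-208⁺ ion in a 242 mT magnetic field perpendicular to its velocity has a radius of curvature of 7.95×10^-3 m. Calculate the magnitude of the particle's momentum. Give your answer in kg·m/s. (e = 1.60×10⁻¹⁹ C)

Since qvB = mv²/r, the momentum p = mv = qBr.
p = (1×1.60×10^-19)(0.242)(7.95×10^-3) = 3.08×10^-22 kg·m/s.

p ≈ 3.08×10^-22 kg·m/s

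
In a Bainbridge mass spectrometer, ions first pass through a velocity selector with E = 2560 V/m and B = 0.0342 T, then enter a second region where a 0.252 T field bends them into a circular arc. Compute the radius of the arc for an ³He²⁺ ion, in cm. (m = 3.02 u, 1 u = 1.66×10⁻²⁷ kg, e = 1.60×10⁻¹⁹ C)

The selector passes v = E/B = 2560/0.0342 = 7.49×10^4 m/s.
In the deflection region, r = mv/(qB₂) = (5.01×10^-27)(7.49×10^4) / [(2×1.60×10^-19)(0.252)] = 4.65×10^-3 m.

r ≈ 0.465 cm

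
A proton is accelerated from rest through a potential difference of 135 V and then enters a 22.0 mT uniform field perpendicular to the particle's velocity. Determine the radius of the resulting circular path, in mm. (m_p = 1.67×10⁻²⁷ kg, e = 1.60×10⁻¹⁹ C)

The kinetic energy gained is K = qV = (1×1.60×10^-19)(135) = 2.16×10^-17 J.
v = √(2K/m) = 1.61×10^5 m/s.
r = mv/(qB) = (1.67×10^-27)(1.61×10^5) / [(1×1.60×10^-19)(0.0220)] = 0.0763 m.

r ≈ 76.3 mm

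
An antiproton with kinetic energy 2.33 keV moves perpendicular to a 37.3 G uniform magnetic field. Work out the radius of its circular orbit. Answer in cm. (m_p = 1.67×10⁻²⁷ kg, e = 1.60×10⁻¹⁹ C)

Convert the energy: K = 2.33 keV = 3.73×10^-16 J.
v = √(2K/m) = √(2·3.73×10^-16/1.67×10^-27) = 6.68×10^5 m/s.
r = mv/(qB) = (1.67×10^-27)(6.68×10^5) / [(1×1.60×10^-19)(3.73×10^-3)] = 1.87 m.

r ≈ 187 cm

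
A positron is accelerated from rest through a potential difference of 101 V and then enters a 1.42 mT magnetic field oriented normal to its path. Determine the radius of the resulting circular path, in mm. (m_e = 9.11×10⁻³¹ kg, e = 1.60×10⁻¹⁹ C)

r ≈ 23.9 mm

The kinetic energy gained is K = qV = (1×1.60×10^-19)(101) = 1.62×10^-17 J.
v = √(2K/m) = 5.96×10^6 m/s.
r = mv/(qB) = (9.11×10^-31)(5.96×10^6) / [(1×1.60×10^-19)(1.42×10^-3)] = 0.0239 m.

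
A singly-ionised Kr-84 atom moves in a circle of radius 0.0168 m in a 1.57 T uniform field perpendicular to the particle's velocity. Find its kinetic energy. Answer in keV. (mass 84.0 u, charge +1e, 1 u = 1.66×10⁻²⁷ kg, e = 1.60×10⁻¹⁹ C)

K ≈ 0.399 keV

v = qBr/m = (1×1.60×10^-19)(1.57)(0.0168) / (1.39×10^-25) = 3.03×10^4 m/s.
K = ½mv² = 0.5·(1.39×10^-25)·(3.03×10^4)² = 6.39×10^-17 J = 0.399 keV.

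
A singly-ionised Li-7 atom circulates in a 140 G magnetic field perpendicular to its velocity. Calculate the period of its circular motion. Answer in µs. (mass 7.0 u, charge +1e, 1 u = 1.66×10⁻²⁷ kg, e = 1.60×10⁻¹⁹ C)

The cyclotron period is independent of speed: T = 2πm/(qB).
T = 2π(1.16×10^-26) / [(1×1.60×10^-19)(0.0140)] = 3.26×10^-5 s.

T ≈ 32.6 µs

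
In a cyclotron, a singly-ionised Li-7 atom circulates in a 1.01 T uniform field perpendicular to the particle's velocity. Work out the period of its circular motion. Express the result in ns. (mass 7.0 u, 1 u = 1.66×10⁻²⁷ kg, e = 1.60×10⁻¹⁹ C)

T ≈ 452 ns

The cyclotron period is independent of speed: T = 2πm/(qB).
T = 2π(1.16×10^-26) / [(1×1.60×10^-19)(1.01)] = 4.52×10^-7 s.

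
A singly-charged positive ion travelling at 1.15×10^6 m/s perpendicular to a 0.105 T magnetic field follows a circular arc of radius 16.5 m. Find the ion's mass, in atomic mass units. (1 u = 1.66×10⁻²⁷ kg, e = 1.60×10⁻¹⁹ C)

qvB = mv²/r ⇒ m = qBr/v.
m = (1×1.60×10^-19)(0.105)(16.5) / (1.15×10^6) = 2.41×10^-25 kg = 145 u.

m ≈ 145 u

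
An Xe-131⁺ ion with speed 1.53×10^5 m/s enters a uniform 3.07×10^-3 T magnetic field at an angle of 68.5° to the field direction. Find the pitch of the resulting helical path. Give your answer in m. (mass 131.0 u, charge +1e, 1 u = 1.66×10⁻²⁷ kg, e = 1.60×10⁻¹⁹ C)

The velocity component along B is v∥ = v cos68.5° = 5.61×10^4 m/s.
The cyclotron period T = 2πm/(qB) = 2.78×10^-3 s is set by m, q, B alone.
Pitch = v∥·T = (5.61×10^4)(2.78×10^-3) = 156 m.

pitch ≈ 156 m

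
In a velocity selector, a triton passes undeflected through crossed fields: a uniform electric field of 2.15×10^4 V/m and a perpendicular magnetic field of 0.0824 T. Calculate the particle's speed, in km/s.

For zero net force, qE = qvB, so v = E/B.
v = (2.15×10^4) / (0.0824) = 2.61×10^5 m/s.

v ≈ 261 km/s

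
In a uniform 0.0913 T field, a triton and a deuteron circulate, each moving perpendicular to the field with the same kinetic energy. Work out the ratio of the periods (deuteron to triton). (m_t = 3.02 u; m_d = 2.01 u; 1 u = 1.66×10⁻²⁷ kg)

ratio ≈ 0.666

T = 2πm/(qB) is independent of speed, so T₂/T₁ = (m₂/q₂)/(m₁/q₁).
T_{deuteron}/T_{triton} = (3.34×10^-27/1e) / (5.01×10^-27/1e) = 0.666.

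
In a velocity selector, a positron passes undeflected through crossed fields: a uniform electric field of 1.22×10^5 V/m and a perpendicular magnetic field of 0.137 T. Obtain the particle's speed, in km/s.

For zero net force, qE = qvB, so v = E/B.
v = (1.22×10^5) / (0.137) = 8.91×10^5 m/s.

v ≈ 891 km/s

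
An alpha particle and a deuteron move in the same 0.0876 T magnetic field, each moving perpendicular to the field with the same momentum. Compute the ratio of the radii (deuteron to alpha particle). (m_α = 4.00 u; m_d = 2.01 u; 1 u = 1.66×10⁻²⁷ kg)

ratio ≈ 2.00

r = p/(qB) ⇒ at equal p, r ∝ 1/q.
r_{deuteron}/r_{alpha particle} = 2.00.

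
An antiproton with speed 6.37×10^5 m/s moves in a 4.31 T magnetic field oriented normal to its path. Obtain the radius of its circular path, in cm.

The magnetic force provides the centripetal force: qvB = mv²/r, so r = mv/(qB).
r = (1.67×10^-27 kg)(6.37×10^5 m/s) / [(1×1.60×10^-19 C)(4.31 T)] = 1.54×10^-3 m.

r ≈ 0.154 cm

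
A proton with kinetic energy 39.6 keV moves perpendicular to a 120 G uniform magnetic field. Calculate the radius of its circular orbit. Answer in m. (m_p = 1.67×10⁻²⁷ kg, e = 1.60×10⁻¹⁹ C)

r ≈ 2.40 m

Convert the energy: K = 39.6 keV = 6.34×10^-15 J.
v = √(2K/m) = √(2·6.34×10^-15/1.67×10^-27) = 2.75×10^6 m/s.
r = mv/(qB) = (1.67×10^-27)(2.75×10^6) / [(1×1.60×10^-19)(0.0120)] = 2.40 m.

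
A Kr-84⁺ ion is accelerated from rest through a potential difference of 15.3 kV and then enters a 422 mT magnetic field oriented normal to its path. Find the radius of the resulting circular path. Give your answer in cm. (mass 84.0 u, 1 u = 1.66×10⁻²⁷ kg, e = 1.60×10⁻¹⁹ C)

The kinetic energy gained is K = qV = (1×1.60×10^-19)(1.53×10^4) = 2.45×10^-15 J.
v = √(2K/m) = 1.87×10^5 m/s.
r = mv/(qB) = (1.39×10^-25)(1.87×10^5) / [(1×1.60×10^-19)(0.422)] = 0.387 m.

r ≈ 38.7 cm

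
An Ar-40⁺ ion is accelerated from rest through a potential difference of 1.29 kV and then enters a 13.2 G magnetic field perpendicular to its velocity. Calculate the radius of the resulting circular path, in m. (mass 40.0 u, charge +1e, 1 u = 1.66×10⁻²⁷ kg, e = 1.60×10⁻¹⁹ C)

The kinetic energy gained is K = qV = (1×1.60×10^-19)(1290) = 2.06×10^-16 J.
v = √(2K/m) = 7.88×10^4 m/s.
r = mv/(qB) = (6.64×10^-26)(7.88×10^4) / [(1×1.60×10^-19)(1.32×10^-3)] = 24.8 m.

r ≈ 24.8 m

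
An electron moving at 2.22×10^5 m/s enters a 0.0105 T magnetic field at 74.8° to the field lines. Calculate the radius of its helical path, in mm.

Only the perpendicular component v⊥ = v sin74.8° = 2.14×10^5 m/s is bent by the field.
r = m v⊥ /(qB) = (9.11×10^-31)(2.14×10^5) / [(1×1.60×10^-19)(0.0105)] = 1.16×10^-4 m.

r ≈ 0.116 mm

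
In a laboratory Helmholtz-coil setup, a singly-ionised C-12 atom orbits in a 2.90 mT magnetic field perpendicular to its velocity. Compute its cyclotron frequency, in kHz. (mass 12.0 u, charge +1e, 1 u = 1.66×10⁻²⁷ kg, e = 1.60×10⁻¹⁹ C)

f = qB/(2πm) = (1×1.60×10^-19)(2.90×10^-3) / [2π(1.99×10^-26)] = 3710 Hz.

f ≈ 3.71 kHz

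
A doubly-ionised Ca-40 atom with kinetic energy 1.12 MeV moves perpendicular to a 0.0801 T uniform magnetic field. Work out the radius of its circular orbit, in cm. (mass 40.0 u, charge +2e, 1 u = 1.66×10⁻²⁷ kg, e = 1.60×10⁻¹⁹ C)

Convert the energy: K = 1.12 MeV = 1.79×10^-13 J.
v = √(2K/m) = √(2·1.79×10^-13/6.64×10^-26) = 2.32×10^6 m/s.
r = mv/(qB) = (6.64×10^-26)(2.32×10^6) / [(2×1.60×10^-19)(0.0801)] = 6.02 m.

r ≈ 602 cm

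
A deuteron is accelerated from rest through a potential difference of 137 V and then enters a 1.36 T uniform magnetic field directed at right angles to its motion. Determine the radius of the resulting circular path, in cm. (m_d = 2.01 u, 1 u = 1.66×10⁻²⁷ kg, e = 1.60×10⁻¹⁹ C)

r ≈ 0.176 cm

The kinetic energy gained is K = qV = (1×1.60×10^-19)(137) = 2.19×10^-17 J.
v = √(2K/m) = 1.15×10^5 m/s.
r = mv/(qB) = (3.34×10^-27)(1.15×10^5) / [(1×1.60×10^-19)(1.36)] = 1.76×10^-3 m.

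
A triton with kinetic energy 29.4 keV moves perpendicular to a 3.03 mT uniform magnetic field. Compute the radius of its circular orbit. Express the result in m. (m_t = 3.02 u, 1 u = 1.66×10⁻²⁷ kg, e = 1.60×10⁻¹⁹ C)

Convert the energy: K = 29.4 keV = 4.70×10^-15 J.
v = √(2K/m) = √(2·4.70×10^-15/5.01×10^-27) = 1.37×10^6 m/s.
r = mv/(qB) = (5.01×10^-27)(1.37×10^6) / [(1×1.60×10^-19)(3.03×10^-3)] = 14.2 m.

r ≈ 14.2 m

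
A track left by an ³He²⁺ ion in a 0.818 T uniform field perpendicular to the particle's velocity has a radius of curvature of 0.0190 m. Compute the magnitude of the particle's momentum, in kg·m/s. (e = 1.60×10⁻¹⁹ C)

Since qvB = mv²/r, the momentum p = mv = qBr.
p = (2×1.60×10^-19)(0.818)(0.0190) = 4.97×10^-21 kg·m/s.

p ≈ 4.97×10^-21 kg·m/s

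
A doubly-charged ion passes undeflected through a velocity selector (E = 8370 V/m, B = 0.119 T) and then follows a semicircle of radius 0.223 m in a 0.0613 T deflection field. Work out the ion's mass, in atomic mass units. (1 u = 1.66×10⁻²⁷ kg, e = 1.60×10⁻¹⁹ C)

m ≈ 37.5 u

v = E/B₁ = 7.03×10^4 m/s.
From r = mv/(qB₂), m = qB₂r/v = (2×1.60×10^-19)(0.0613)(0.223) / (7.03×10^4) = 6.22×10^-26 kg.
In atomic mass units: m = 6.22×10^-26 / 1.66×10^-27 = 37.5 u.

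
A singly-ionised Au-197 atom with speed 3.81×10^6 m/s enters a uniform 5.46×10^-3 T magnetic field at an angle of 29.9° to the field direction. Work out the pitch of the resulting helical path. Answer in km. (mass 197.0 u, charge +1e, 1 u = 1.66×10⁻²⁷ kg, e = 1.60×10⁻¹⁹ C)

pitch ≈ 7.77 km

The velocity component along B is v∥ = v cos29.9° = 3.30×10^6 m/s.
The cyclotron period T = 2πm/(qB) = 2.35×10^-3 s is set by m, q, B alone.
Pitch = v∥·T = (3.30×10^6)(2.35×10^-3) = 7770 m.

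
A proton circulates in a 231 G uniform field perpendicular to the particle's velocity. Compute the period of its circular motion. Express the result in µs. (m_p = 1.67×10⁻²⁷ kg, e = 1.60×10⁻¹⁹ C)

T ≈ 2.84 µs

The cyclotron period is independent of speed: T = 2πm/(qB).
T = 2π(1.67×10^-27) / [(1×1.60×10^-19)(0.0231)] = 2.84×10^-6 s.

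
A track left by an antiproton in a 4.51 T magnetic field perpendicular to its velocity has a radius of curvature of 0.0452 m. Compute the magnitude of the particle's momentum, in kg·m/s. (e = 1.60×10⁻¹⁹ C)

Since qvB = mv²/r, the momentum p = mv = qBr.
p = (1×1.60×10^-19)(4.51)(0.0452) = 3.26×10^-20 kg·m/s.

p ≈ 3.26×10^-20 kg·m/s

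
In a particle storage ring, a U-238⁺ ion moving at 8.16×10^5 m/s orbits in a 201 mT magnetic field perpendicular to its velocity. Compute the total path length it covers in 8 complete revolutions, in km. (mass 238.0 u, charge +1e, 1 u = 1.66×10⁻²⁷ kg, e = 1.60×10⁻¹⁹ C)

L ≈ 0.504 km

r = mv/(qB) = 10.0 m, so one revolution covers 2πr = 63.0 m.
In 8 revolutions: L = 8·2πr = 504 m.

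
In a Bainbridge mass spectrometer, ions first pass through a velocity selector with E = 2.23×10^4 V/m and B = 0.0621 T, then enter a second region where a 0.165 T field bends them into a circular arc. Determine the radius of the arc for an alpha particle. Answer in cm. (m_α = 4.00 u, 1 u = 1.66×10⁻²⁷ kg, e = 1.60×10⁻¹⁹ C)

The selector passes v = E/B = 2.23×10^4/0.0621 = 3.59×10^5 m/s.
In the deflection region, r = mv/(qB₂) = (6.64×10^-27)(3.59×10^5) / [(2×1.60×10^-19)(0.165)] = 0.0452 m.

r ≈ 4.52 cm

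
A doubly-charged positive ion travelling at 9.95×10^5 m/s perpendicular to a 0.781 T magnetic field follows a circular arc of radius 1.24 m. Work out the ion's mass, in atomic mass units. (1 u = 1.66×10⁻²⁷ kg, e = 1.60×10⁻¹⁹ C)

m ≈ 188 u

qvB = mv²/r ⇒ m = qBr/v.
m = (2×1.60×10^-19)(0.781)(1.24) / (9.95×10^5) = 3.11×10^-25 kg = 188 u.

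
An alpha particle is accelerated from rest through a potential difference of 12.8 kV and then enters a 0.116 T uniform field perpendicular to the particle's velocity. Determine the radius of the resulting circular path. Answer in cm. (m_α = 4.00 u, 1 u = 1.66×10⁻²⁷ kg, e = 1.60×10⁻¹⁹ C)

The kinetic energy gained is K = qV = (2×1.60×10^-19)(1.28×10^4) = 4.10×10^-15 J.
v = √(2K/m) = 1.11×10^6 m/s.
r = mv/(qB) = (6.64×10^-27)(1.11×10^6) / [(2×1.60×10^-19)(0.116)] = 0.199 m.

r ≈ 19.9 cm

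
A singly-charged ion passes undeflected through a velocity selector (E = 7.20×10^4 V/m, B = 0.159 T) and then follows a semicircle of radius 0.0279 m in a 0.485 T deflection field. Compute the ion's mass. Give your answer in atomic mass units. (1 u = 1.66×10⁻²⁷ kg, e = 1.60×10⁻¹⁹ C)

v = E/B₁ = 4.53×10^5 m/s.
From r = mv/(qB₂), m = qB₂r/v = (1×1.60×10^-19)(0.485)(0.0279) / (4.53×10^5) = 4.78×10^-27 kg.
In atomic mass units: m = 4.78×10^-27 / 1.66×10^-27 = 2.88 u.

m ≈ 2.88 u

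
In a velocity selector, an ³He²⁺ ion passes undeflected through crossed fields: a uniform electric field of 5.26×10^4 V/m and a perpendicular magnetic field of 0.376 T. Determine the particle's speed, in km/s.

For zero net force, qE = qvB, so v = E/B.
v = (5.26×10^4) / (0.376) = 1.40×10^5 m/s.

v ≈ 140 km/s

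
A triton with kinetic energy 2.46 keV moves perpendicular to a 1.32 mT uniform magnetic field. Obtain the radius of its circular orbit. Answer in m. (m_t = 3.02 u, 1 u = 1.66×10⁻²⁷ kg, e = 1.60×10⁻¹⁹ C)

Convert the energy: K = 2.46 keV = 3.94×10^-16 J.
v = √(2K/m) = √(2·3.94×10^-16/5.01×10^-27) = 3.96×10^5 m/s.
r = mv/(qB) = (5.01×10^-27)(3.96×10^5) / [(1×1.60×10^-19)(1.32×10^-3)] = 9.41 m.

r ≈ 9.41 m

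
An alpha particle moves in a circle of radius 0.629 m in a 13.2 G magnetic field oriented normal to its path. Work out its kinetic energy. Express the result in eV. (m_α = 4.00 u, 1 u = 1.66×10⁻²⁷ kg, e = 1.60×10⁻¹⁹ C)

K ≈ 33.2 eV

v = qBr/m = (2×1.60×10^-19)(1.32×10^-3)(0.629) / (6.64×10^-27) = 4.00×10^4 m/s.
K = ½mv² = 0.5·(6.64×10^-27)·(4.00×10^4)² = 5.32×10^-18 J = 33.2 eV.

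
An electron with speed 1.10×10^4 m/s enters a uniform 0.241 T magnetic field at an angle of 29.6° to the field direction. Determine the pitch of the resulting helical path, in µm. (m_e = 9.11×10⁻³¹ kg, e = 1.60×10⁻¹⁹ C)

The velocity component along B is v∥ = v cos29.6° = 9560 m/s.
The cyclotron period T = 2πm/(qB) = 1.48×10^-10 s is set by m, q, B alone.
Pitch = v∥·T = (9560)(1.48×10^-10) = 1.42×10^-6 m.

pitch ≈ 1.42 µm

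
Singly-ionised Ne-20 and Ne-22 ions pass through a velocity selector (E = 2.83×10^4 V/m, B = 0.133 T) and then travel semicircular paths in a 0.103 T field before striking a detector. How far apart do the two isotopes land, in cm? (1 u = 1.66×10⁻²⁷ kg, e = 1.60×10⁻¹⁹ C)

Δd ≈ 8.57 cm

Both emerge at v = E/B₁ = 2.13×10^5 m/s.
r = mv/(qB₂), so r₁ = 0.4287 m and r₂ = 0.4715 m, giving Δr = 0.0429 m.
After a semicircle each ion lands a diameter 2r from the entry slit, so the separation is 2Δr = 0.0857 m.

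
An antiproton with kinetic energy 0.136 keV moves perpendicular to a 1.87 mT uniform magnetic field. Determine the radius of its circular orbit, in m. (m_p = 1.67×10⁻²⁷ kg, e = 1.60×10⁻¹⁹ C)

r ≈ 0.901 m

Convert the energy: K = 0.136 keV = 2.18×10^-17 J.
v = √(2K/m) = √(2·2.18×10^-17/1.67×10^-27) = 1.61×10^5 m/s.
r = mv/(qB) = (1.67×10^-27)(1.61×10^5) / [(1×1.60×10^-19)(1.87×10^-3)] = 0.901 m.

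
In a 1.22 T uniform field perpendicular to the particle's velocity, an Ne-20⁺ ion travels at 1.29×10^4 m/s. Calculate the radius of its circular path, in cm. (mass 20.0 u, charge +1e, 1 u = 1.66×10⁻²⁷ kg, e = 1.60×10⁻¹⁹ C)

r ≈ 0.219 cm

The magnetic force provides the centripetal force: qvB = mv²/r, so r = mv/(qB).
r = (3.32×10^-26 kg)(1.29×10^4 m/s) / [(1×1.60×10^-19 C)(1.22 T)] = 2.19×10^-3 m.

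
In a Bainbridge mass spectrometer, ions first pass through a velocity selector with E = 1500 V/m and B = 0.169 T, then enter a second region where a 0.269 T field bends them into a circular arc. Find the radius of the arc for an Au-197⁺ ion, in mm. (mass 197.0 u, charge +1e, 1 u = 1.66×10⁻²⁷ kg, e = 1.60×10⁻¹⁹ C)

The selector passes v = E/B = 1500/0.169 = 8880 m/s.
In the deflection region, r = mv/(qB₂) = (3.27×10^-25)(8880) / [(1×1.60×10^-19)(0.269)] = 0.0674 m.

r ≈ 67.4 mm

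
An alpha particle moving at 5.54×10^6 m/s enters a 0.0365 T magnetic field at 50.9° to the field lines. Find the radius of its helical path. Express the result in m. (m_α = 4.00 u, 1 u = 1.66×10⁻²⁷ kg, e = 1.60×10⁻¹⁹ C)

r ≈ 2.44 m

Only the perpendicular component v⊥ = v sin50.9° = 4.30×10^6 m/s is bent by the field.
r = m v⊥ /(qB) = (6.64×10^-27)(4.30×10^6) / [(2×1.60×10^-19)(0.0365)] = 2.44 m.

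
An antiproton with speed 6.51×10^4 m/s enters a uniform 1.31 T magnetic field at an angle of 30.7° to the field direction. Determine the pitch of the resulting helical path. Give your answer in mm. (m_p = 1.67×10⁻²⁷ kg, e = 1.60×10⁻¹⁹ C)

pitch ≈ 2.80 mm

The velocity component along B is v∥ = v cos30.7° = 5.60×10^4 m/s.
The cyclotron period T = 2πm/(qB) = 5.01×10^-8 s is set by m, q, B alone.
Pitch = v∥·T = (5.60×10^4)(5.01×10^-8) = 2.80×10^-3 m.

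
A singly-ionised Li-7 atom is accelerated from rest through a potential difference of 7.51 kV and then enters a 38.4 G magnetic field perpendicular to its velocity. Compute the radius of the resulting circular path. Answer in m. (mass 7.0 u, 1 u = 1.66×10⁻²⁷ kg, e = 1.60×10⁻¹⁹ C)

The kinetic energy gained is K = qV = (1×1.60×10^-19)(7510) = 1.20×10^-15 J.
v = √(2K/m) = 4.55×10^5 m/s.
r = mv/(qB) = (1.16×10^-26)(4.55×10^5) / [(1×1.60×10^-19)(3.84×10^-3)] = 8.60 m.

r ≈ 8.60 m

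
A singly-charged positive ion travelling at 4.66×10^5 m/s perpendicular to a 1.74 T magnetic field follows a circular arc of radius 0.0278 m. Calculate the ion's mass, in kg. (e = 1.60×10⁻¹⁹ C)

qvB = mv²/r ⇒ m = qBr/v.
m = (1×1.60×10^-19)(1.74)(0.0278) / (4.66×10^5) = 1.66×10^-26 kg.

m ≈ 1.66×10^-26 kg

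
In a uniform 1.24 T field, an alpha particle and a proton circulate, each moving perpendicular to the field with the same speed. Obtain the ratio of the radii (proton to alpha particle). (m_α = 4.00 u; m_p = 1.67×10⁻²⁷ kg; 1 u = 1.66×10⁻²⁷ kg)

ratio ≈ 0.503

r = mv/(qB) ⇒ at equal v, r ∝ m/q.
r_{proton}/r_{alpha particle} = 0.503.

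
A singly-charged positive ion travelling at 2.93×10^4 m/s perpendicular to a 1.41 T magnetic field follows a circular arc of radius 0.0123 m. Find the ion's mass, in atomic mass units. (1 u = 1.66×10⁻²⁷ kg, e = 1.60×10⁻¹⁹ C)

qvB = mv²/r ⇒ m = qBr/v.
m = (1×1.60×10^-19)(1.41)(0.0123) / (2.93×10^4) = 9.47×10^-26 kg = 57.1 u.

m ≈ 57.1 u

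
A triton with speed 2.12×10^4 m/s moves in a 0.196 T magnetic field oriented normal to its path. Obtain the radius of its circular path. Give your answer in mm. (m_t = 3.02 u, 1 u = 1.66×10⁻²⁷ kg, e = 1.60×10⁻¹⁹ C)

The magnetic force provides the centripetal force: qvB = mv²/r, so r = mv/(qB).
r = (5.01×10^-27 kg)(2.12×10^4 m/s) / [(1×1.60×10^-19 C)(0.196 T)] = 3.39×10^-3 m.

r ≈ 3.39 mm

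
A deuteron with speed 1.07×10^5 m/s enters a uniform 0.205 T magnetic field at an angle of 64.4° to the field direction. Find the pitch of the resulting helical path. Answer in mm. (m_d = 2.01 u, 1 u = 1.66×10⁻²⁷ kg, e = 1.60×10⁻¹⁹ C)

pitch ≈ 29.6 mm

The velocity component along B is v∥ = v cos64.4° = 4.62×10^4 m/s.
The cyclotron period T = 2πm/(qB) = 6.39×10^-7 s is set by m, q, B alone.
Pitch = v∥·T = (4.62×10^4)(6.39×10^-7) = 0.0296 m.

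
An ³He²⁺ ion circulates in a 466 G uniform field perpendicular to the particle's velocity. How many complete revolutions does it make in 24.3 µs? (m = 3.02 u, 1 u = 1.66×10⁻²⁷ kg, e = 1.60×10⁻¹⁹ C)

T = 2πm/(qB) = 2π(5.0132×10^-27) / [(2×1.60×10^-19)(0.0466)] = 2.1123×10^-6 s.
N = t/T = 2.43×10^-5 / 2.1123×10^-6 ≈ 11.50, so 11 complete revolutions.

N = 11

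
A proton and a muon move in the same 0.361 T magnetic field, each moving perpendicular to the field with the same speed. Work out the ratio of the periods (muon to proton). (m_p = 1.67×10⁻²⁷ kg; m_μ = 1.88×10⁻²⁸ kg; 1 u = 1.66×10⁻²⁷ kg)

ratio ≈ 0.113

T = 2πm/(qB) is independent of speed, so T₂/T₁ = (m₂/q₂)/(m₁/q₁).
T_{muon}/T_{proton} = (1.88×10^-28/1e) / (1.67×10^-27/1e) = 0.113.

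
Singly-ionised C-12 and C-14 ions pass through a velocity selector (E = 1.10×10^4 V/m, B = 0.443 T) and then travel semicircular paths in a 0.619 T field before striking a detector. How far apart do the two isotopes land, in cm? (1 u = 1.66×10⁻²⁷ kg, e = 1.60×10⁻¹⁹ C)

Δd ≈ 0.166 cm

Both emerge at v = E/B₁ = 2.48×10^4 m/s.
r = mv/(qB₂), so r₁ = 4.994×10^-3 m and r₂ = 5.827×10^-3 m, giving Δr = 8.32×10^-4 m.
After a semicircle each ion lands a diameter 2r from the entry slit, so the separation is 2Δr = 1.66×10^-3 m.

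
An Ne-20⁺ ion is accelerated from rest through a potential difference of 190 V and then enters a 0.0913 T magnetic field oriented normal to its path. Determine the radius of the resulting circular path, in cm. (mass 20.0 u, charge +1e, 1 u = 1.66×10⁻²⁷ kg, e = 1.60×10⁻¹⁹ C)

r ≈ 9.73 cm

The kinetic energy gained is K = qV = (1×1.60×10^-19)(190) = 3.04×10^-17 J.
v = √(2K/m) = 4.28×10^4 m/s.
r = mv/(qB) = (3.32×10^-26)(4.28×10^4) / [(1×1.60×10^-19)(0.0913)] = 0.0973 m.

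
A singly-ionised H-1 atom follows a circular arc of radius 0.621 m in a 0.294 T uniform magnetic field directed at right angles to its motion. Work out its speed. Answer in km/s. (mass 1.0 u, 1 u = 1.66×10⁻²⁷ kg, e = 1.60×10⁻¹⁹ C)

From qvB = mv²/r, v = qBr/m.
v = (1×1.60×10^-19)(0.294)(0.621) / (1.66×10^-27) = 1.76×10^7 m/s.

v ≈ 17600 km/s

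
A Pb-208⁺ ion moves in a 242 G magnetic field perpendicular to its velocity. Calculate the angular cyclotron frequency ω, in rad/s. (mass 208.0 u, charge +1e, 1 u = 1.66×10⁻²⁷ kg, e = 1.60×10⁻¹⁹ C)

ω ≈ 1.12×10^4 rad/s

ω = qB/m = (1×1.60×10^-19)(0.0242) / (3.45×10^-25) = 1.12×10^4 rad/s.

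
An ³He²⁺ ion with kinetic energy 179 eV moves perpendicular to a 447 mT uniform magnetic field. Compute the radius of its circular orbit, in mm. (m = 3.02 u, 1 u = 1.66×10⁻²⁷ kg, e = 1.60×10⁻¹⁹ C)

Convert the energy: K = 179 eV = 2.86×10^-17 J.
v = √(2K/m) = √(2·2.86×10^-17/5.01×10^-27) = 1.07×10^5 m/s.
r = mv/(qB) = (5.01×10^-27)(1.07×10^5) / [(2×1.60×10^-19)(0.447)] = 3.75×10^-3 m.

r ≈ 3.75 mm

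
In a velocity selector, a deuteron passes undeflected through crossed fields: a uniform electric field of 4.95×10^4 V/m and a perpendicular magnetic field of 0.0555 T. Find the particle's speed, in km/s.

v ≈ 892 km/s

For zero net force, qE = qvB, so v = E/B.
v = (4.95×10^4) / (0.0555) = 8.92×10^5 m/s.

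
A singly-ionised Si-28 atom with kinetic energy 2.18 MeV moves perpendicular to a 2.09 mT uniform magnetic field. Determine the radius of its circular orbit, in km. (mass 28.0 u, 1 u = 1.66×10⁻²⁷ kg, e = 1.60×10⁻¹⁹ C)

r ≈ 0.538 km

Convert the energy: K = 2.18 MeV = 3.49×10^-13 J.
v = √(2K/m) = √(2·3.49×10^-13/4.65×10^-26) = 3.87×10^6 m/s.
r = mv/(qB) = (4.65×10^-26)(3.87×10^6) / [(1×1.60×10^-19)(2.09×10^-3)] = 538 m.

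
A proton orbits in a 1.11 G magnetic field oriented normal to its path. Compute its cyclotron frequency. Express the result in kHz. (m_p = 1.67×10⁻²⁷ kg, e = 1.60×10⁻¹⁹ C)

f ≈ 1.69 kHz

f = qB/(2πm) = (1×1.60×10^-19)(1.11×10^-4) / [2π(1.67×10^-27)] = 1690 Hz.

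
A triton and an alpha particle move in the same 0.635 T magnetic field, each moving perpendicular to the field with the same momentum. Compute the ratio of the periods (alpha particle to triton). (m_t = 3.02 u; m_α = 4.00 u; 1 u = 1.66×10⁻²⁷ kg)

ratio ≈ 0.662

T = 2πm/(qB) is independent of speed, so T₂/T₁ = (m₂/q₂)/(m₁/q₁).
T_{alpha particle}/T_{triton} = (6.64×10^-27/2e) / (5.01×10^-27/1e) = 0.662.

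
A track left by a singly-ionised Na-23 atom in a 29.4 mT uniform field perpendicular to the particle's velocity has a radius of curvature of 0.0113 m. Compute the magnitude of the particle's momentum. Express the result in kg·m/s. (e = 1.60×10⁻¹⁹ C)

Since qvB = mv²/r, the momentum p = mv = qBr.
p = (1×1.60×10^-19)(0.0294)(0.0113) = 5.32×10^-23 kg·m/s.

p ≈ 5.32×10^-23 kg·m/s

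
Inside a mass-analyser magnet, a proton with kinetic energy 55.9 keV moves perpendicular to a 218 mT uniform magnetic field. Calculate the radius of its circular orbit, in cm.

Convert the energy: K = 55.9 keV = 8.94×10^-15 J.
v = √(2K/m) = √(2·8.94×10^-15/1.67×10^-27) = 3.27×10^6 m/s.
r = mv/(qB) = (1.67×10^-27)(3.27×10^6) / [(1×1.60×10^-19)(0.218)] = 0.157 m.

r ≈ 15.7 cm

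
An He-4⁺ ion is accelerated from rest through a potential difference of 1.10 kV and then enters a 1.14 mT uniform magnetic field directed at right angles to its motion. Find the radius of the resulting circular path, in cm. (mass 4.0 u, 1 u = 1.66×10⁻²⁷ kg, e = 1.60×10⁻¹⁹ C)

The kinetic energy gained is K = qV = (1×1.60×10^-19)(1100) = 1.76×10^-16 J.
v = √(2K/m) = 2.30×10^5 m/s.
r = mv/(qB) = (6.64×10^-27)(2.30×10^5) / [(1×1.60×10^-19)(1.14×10^-3)] = 8.38 m.

r ≈ 838 cm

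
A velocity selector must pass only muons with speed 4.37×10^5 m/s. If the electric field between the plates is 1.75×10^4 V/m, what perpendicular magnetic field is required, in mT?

qE = qvB ⇒ B = E/v = (1.75×10^4) / (4.37×10^5) = 0.0400 T.

B ≈ 40.0 mT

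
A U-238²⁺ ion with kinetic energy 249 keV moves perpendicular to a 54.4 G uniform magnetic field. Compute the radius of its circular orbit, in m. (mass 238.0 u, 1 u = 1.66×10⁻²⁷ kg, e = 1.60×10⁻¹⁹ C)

r ≈ 102 m

Convert the energy: K = 249 keV = 3.98×10^-14 J.
v = √(2K/m) = √(2·3.98×10^-14/3.95×10^-25) = 4.49×10^5 m/s.
r = mv/(qB) = (3.95×10^-25)(4.49×10^5) / [(2×1.60×10^-19)(5.44×10^-3)] = 102 m.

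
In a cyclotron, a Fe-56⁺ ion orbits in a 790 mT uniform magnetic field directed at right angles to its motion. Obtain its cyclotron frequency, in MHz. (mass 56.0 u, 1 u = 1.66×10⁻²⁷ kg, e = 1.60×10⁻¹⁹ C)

f = qB/(2πm) = (1×1.60×10^-19)(0.790) / [2π(9.30×10^-26)] = 2.16×10^5 Hz.

f ≈ 0.216 MHz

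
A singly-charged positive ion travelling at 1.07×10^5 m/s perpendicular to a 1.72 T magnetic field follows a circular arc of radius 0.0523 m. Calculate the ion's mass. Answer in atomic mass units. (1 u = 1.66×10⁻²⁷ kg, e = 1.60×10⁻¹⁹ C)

m ≈ 81.0 u

qvB = mv²/r ⇒ m = qBr/v.
m = (1×1.60×10^-19)(1.72)(0.0523) / (1.07×10^5) = 1.35×10^-25 kg = 81.0 u.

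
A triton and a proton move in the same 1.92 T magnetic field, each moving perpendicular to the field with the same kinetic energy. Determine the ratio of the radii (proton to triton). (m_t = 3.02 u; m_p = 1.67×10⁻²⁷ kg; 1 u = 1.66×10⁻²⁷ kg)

r = √(2mK)/(qB) ⇒ at equal K, r ∝ √m/q.
r_{proton}/r_{triton} = 0.577.

ratio ≈ 0.577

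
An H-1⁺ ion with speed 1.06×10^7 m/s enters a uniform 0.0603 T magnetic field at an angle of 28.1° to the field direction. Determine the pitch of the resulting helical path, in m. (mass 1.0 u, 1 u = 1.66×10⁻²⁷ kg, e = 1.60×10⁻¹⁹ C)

pitch ≈ 10.1 m

The velocity component along B is v∥ = v cos28.1° = 9.35×10^6 m/s.
The cyclotron period T = 2πm/(qB) = 1.08×10^-6 s is set by m, q, B alone.
Pitch = v∥·T = (9.35×10^6)(1.08×10^-6) = 10.1 m.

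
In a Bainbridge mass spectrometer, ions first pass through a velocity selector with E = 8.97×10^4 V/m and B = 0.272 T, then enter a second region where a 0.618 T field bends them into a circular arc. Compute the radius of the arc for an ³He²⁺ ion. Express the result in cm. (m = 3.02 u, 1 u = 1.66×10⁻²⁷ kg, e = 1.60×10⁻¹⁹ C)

The selector passes v = E/B = 8.97×10^4/0.272 = 3.30×10^5 m/s.
In the deflection region, r = mv/(qB₂) = (5.01×10^-27)(3.30×10^5) / [(2×1.60×10^-19)(0.618)] = 8.36×10^-3 m.

r ≈ 0.836 cm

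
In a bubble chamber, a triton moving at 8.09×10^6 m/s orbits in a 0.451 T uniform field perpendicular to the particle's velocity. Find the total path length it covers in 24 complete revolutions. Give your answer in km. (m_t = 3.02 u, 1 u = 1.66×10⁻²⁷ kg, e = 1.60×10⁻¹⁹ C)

r = mv/(qB) = 0.562 m, so one revolution covers 2πr = 3.53 m.
In 24 revolutions: L = 24·2πr = 84.8 m.

L ≈ 0.0848 km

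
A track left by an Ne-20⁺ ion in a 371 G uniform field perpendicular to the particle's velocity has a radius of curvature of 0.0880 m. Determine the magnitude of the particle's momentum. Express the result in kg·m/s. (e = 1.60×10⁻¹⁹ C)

p ≈ 5.22×10^-22 kg·m/s

Since qvB = mv²/r, the momentum p = mv = qBr.
p = (1×1.60×10^-19)(0.0371)(0.0880) = 5.22×10^-22 kg·m/s.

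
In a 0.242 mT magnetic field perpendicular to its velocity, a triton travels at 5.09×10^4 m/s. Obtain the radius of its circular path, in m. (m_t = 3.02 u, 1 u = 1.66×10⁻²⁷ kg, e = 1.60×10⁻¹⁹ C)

r ≈ 6.59 m

The magnetic force provides the centripetal force: qvB = mv²/r, so r = mv/(qB).
r = (5.01×10^-27 kg)(5.09×10^4 m/s) / [(1×1.60×10^-19 C)(2.42×10^-4 T)] = 6.59 m.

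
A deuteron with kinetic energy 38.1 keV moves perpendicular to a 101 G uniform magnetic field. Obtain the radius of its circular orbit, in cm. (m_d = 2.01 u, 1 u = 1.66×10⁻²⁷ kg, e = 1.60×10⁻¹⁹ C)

r ≈ 395 cm

Convert the energy: K = 38.1 keV = 6.10×10^-15 J.
v = √(2K/m) = √(2·6.10×10^-15/3.34×10^-27) = 1.91×10^6 m/s.
r = mv/(qB) = (3.34×10^-27)(1.91×10^6) / [(1×1.60×10^-19)(0.0101)] = 3.95 m.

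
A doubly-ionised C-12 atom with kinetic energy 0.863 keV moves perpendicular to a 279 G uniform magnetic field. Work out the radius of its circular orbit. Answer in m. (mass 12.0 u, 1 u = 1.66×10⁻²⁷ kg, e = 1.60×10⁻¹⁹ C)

r ≈ 0.263 m

Convert the energy: K = 0.863 keV = 1.38×10^-16 J.
v = √(2K/m) = √(2·1.38×10^-16/1.99×10^-26) = 1.18×10^5 m/s.
r = mv/(qB) = (1.99×10^-26)(1.18×10^5) / [(2×1.60×10^-19)(0.0279)] = 0.263 m.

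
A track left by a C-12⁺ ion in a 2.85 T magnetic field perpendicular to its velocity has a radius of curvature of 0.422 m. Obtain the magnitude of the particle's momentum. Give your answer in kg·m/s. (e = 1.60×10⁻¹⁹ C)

Since qvB = mv²/r, the momentum p = mv = qBr.
p = (1×1.60×10^-19)(2.85)(0.422) = 1.92×10^-19 kg·m/s.

p ≈ 1.92×10^-19 kg·m/s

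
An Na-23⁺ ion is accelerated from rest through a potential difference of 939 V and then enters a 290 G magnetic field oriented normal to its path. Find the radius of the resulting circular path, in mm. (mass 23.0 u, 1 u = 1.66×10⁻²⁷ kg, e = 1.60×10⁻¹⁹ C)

The kinetic energy gained is K = qV = (1×1.60×10^-19)(939) = 1.50×10^-16 J.
v = √(2K/m) = 8.87×10^4 m/s.
r = mv/(qB) = (3.82×10^-26)(8.87×10^4) / [(1×1.60×10^-19)(0.0290)] = 0.730 m.

r ≈ 730 mm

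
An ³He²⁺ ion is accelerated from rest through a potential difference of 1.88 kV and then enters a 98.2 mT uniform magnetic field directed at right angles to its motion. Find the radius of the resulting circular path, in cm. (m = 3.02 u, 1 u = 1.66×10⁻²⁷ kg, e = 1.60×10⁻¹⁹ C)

The kinetic energy gained is K = qV = (2×1.60×10^-19)(1880) = 6.02×10^-16 J.
v = √(2K/m) = 4.90×10^5 m/s.
r = mv/(qB) = (5.01×10^-27)(4.90×10^5) / [(2×1.60×10^-19)(0.0982)] = 0.0782 m.

r ≈ 7.82 cm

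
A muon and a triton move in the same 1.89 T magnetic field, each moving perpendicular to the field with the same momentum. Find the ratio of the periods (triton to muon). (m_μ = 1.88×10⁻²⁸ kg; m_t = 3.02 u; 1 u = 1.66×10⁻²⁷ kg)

T = 2πm/(qB) is independent of speed, so T₂/T₁ = (m₂/q₂)/(m₁/q₁).
T_{triton}/T_{muon} = (5.01×10^-27/1e) / (1.88×10^-28/1e) = 26.7.

ratio ≈ 26.7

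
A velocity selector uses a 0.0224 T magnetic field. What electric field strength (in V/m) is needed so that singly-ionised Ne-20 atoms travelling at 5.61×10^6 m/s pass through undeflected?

E ≈ 1.26×10^5 V/m

qE = qvB ⇒ E = vB = (5.61×10^6)(0.0224) = 1.26×10^5 V/m.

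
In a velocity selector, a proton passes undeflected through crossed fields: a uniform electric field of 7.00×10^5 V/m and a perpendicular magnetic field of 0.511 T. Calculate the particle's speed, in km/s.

v ≈ 1370 km/s

For zero net force, qE = qvB, so v = E/B.
v = (7.00×10^5) / (0.511) = 1.37×10^6 m/s.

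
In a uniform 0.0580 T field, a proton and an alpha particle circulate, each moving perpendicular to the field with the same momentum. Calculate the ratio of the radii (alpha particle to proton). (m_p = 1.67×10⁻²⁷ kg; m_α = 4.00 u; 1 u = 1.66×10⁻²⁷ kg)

ratio ≈ 0.500

r = p/(qB) ⇒ at equal p, r ∝ 1/q.
r_{alpha particle}/r_{proton} = 0.500.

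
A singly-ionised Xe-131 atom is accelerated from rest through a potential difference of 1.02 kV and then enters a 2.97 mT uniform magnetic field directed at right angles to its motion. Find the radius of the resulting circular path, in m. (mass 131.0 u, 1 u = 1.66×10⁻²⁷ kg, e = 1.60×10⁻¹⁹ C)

The kinetic energy gained is K = qV = (1×1.60×10^-19)(1020) = 1.63×10^-16 J.
v = √(2K/m) = 3.87×10^4 m/s.
r = mv/(qB) = (2.17×10^-25)(3.87×10^4) / [(1×1.60×10^-19)(2.97×10^-3)] = 17.7 m.

r ≈ 17.7 m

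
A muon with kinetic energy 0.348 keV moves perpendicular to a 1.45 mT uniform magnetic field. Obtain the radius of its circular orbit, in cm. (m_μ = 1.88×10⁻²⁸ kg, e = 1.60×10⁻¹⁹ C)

Convert the energy: K = 0.348 keV = 5.57×10^-17 J.
v = √(2K/m) = √(2·5.57×10^-17/1.88×10^-28) = 7.70×10^5 m/s.
r = mv/(qB) = (1.88×10^-28)(7.70×10^5) / [(1×1.60×10^-19)(1.45×10^-3)] = 0.624 m.

r ≈ 62.4 cm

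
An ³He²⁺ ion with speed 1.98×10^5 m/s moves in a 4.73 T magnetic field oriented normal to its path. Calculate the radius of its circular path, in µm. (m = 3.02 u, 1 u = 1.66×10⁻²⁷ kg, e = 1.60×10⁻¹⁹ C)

r ≈ 656 µm

The magnetic force provides the centripetal force: qvB = mv²/r, so r = mv/(qB).
r = (5.01×10^-27 kg)(1.98×10^5 m/s) / [(2×1.60×10^-19 C)(4.73 T)] = 6.56×10^-4 m.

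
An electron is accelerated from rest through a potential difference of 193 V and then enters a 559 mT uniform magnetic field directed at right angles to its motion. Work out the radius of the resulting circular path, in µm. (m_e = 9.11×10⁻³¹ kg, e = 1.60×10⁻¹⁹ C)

The kinetic energy gained is K = qV = (1×1.60×10^-19)(193) = 3.09×10^-17 J.
v = √(2K/m) = 8.23×10^6 m/s.
r = mv/(qB) = (9.11×10^-31)(8.23×10^6) / [(1×1.60×10^-19)(0.559)] = 8.39×10^-5 m.

r ≈ 83.9 µm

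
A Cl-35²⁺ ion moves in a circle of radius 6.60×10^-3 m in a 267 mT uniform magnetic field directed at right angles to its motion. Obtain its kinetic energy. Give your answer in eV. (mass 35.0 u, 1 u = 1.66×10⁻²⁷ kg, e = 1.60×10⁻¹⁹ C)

K ≈ 17.1 eV

v = qBr/m = (2×1.60×10^-19)(0.267)(6.60×10^-3) / (5.81×10^-26) = 9710 m/s.
K = ½mv² = 0.5·(5.81×10^-26)·(9710)² = 2.74×10^-18 J = 17.1 eV.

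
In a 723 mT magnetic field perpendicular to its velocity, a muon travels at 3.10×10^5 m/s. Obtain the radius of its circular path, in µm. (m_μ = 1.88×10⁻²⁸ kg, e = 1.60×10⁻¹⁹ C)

r ≈ 504 µm

The magnetic force provides the centripetal force: qvB = mv²/r, so r = mv/(qB).
r = (1.88×10^-28 kg)(3.10×10^5 m/s) / [(1×1.60×10^-19 C)(0.723 T)] = 5.04×10^-4 m.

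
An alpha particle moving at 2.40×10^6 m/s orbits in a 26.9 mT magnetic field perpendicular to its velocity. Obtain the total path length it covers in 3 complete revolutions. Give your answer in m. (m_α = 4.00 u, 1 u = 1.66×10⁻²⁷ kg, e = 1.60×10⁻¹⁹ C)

r = mv/(qB) = 1.85 m, so one revolution covers 2πr = 11.6 m.
In 3 revolutions: L = 3·2πr = 34.9 m.

L ≈ 34.9 m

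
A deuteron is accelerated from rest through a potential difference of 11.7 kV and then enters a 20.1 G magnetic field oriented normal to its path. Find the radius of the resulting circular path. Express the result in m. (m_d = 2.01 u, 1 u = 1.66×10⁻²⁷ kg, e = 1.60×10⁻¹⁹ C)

r ≈ 11.0 m

The kinetic energy gained is K = qV = (1×1.60×10^-19)(1.17×10^4) = 1.87×10^-15 J.
v = √(2K/m) = 1.06×10^6 m/s.
r = mv/(qB) = (3.34×10^-27)(1.06×10^6) / [(1×1.60×10^-19)(2.01×10^-3)] = 11.0 m.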